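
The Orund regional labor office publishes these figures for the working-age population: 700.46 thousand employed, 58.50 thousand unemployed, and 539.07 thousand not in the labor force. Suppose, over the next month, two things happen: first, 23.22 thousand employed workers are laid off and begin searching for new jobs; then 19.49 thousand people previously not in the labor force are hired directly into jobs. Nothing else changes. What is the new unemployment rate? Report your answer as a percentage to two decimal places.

Initially, labor force = 700.46 + 58.50 = 758.96 thousand, so u = 58.50/758.96 = 7.71%.
After the first change, employed falls and unemployed rises by 23.22; labor force unchanged → E = 677.24, U = 81.72, labor force = 758.96 thousand.
After the second change, employed and labor force both rise by 19.49; unemployed unchanged → E = 696.73, U = 81.72, labor force = 778.45 thousand.
New unemployment rate = 81.72 / 778.45 = 10.50%.

New unemployment rate ≈ 10.50%.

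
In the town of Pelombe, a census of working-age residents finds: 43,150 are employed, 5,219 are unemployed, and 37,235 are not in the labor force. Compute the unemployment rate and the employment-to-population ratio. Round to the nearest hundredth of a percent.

Unemployment rate ≈ 10.79%; employment-population ratio ≈ 50.41%.

Labor force = employed + unemployed = 43,150 + 5,219 = 48,369.
Working-age population = 48,369 + 37,235 = 85,604.
Unemployment rate = 5,219 / 48,369 = 10.79%.
Employment-population ratio = 43,150 / 85,604 = 50.41%.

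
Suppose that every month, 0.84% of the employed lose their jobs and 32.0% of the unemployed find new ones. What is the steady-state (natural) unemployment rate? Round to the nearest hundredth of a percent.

Steady-state unemployment rate ≈ 2.56%.

At steady state the flows balance: s·E = f·U, so U/(E+U) = s/(s+f).
u* = 0.84 / (0.84 + 32.0) = 0.84 / 32.84 = 2.56%.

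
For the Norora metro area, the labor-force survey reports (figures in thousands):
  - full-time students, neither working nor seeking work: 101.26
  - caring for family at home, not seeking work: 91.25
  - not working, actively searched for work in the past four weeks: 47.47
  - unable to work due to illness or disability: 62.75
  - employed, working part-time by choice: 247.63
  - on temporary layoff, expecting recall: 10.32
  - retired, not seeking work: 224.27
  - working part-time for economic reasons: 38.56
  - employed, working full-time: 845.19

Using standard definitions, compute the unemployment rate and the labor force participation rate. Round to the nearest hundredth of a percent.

Employed = 247.63 + 38.56 + 845.19 = 1,131.38 thousand (anyone who worked, including part-time for economic reasons, counts as employed).
Unemployed = 47.47 + 10.32 = 57.79 thousand (jobless and actively searching, or on temporary layoff).
Labor force = 1,131.38 + 57.79 = 1,189.17 thousand.
Not in labor force = 101.26 + 91.25 + 62.75 + 224.27 = 479.53 thousand (those not working and not actively searching are outside the labor force).
Civilian working-age population = 1,189.17 + 479.53 = 1,668.70 thousand.
Unemployment rate = 57.79 / 1,189.17 = 4.86%.
Labor force participation rate = 1,189.17 / 1,668.70 = 71.26%.

Unemployment rate ≈ 4.86%; labor force participation rate ≈ 71.26%.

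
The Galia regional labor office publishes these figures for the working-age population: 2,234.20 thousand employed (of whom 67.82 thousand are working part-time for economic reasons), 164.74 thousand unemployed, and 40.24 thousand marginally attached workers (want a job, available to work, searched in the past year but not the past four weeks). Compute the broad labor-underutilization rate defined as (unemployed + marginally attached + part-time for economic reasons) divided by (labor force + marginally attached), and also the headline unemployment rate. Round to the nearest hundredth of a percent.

Labor force = 2,234.20 + 164.74 = 2,398.94 thousand.
Numerator = 164.74 + 40.24 + 67.82 = 272.80 thousand.
Denominator = 2,398.94 + 40.24 = 2,439.18 thousand.
Broad rate = 272.80 / 2,439.18 = 11.18%.
Headline unemployment rate = 164.74 / 2,398.94 = 6.87%.

Broad underutilization rate ≈ 11.18%; headline unemployment rate ≈ 6.87%.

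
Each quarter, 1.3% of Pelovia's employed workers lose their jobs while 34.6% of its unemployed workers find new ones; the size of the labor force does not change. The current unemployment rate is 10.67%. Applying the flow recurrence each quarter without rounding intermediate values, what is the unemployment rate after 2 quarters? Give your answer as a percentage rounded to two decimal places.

With a fixed labor force, u_{t+1} = u_t + s·(1−u_t) − f·u_t = u_t·(1−s−f) + s.
Here 1−s−f = 0.641 and s = 0.013.
u_1 = 0.106700 × 0.641 + 0.013 = 0.081395.
u_2 = 0.081395 × 0.641 + 0.013 = 0.065174.

Unemployment rate after two quarters ≈ 6.52%.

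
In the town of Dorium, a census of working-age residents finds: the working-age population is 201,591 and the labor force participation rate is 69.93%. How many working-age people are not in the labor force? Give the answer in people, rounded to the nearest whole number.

Share not in the labor force = 1 − 0.6993 = 0.3007.
Not in labor force = 0.3007 × 201,591 ≈ 60,618.

About 60,618 are not in the labor force.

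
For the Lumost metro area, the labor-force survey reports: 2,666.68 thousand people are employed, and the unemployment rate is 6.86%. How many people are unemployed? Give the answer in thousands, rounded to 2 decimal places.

Let U be the number unemployed. The labor force is E + U, and U/(E+U) = 0.0686.
So U = 0.0686 × 2,666.68 / (1 − 0.0686) = 182.9342 / 0.9314 ≈ 196.41 thousand.

About 196.41 thousand are unemployed.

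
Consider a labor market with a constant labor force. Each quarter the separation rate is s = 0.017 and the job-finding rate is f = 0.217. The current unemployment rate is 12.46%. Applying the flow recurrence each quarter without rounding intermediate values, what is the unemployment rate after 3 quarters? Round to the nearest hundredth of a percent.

Unemployment rate after three quarters ≈ 9.60%.

With a fixed labor force, u_{t+1} = u_t + s·(1−u_t) − f·u_t = u_t·(1−s−f) + s.
Here 1−s−f = 0.766 and s = 0.017.
u_1 = 0.124600 × 0.766 + 0.017 = 0.112444.
u_2 = 0.112444 × 0.766 + 0.017 = 0.103132.
u_3 = 0.103132 × 0.766 + 0.017 = 0.095999.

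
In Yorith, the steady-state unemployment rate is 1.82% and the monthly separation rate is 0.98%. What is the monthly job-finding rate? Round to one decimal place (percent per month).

Job-finding rate ≈ 52.9% per month.

From u* = s/(s+f): f = s·(1−u)/u.
f = 0.98 × (1 − 0.0182) / 0.0182 = 0.9622 / 0.0182 ≈ 52.9% per month.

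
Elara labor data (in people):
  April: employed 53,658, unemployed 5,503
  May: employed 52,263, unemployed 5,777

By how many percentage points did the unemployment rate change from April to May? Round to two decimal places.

April: labor force = 53,658 + 5,503 = 59,161; u = 5,503/59,161 = 9.30%.
May: labor force = 52,263 + 5,777 = 58,040; u = 5,777/58,040 = 9.95%.
Change = 9.95% − 9.30% = +0.65 pp.

The unemployment rate changed by +0.65 percentage points.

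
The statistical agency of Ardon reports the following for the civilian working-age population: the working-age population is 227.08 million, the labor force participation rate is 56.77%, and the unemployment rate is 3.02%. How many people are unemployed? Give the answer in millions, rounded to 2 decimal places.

About 3.89 million are unemployed.

Labor force = 0.5677 × 227.08 = 128.91 million.
Unemployed = 0.0302 × 128.91 ≈ 3.89 million.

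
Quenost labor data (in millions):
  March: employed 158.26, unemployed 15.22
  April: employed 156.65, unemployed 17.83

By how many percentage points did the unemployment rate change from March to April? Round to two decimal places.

The unemployment rate changed by +1.45 percentage points.

March: labor force = 158.26 + 15.22 = 173.48; u = 15.22/173.48 = 8.77%.
April: labor force = 156.65 + 17.83 = 174.48; u = 17.83/174.48 = 10.22%.
Change = 10.22% − 8.77% = +1.45 pp.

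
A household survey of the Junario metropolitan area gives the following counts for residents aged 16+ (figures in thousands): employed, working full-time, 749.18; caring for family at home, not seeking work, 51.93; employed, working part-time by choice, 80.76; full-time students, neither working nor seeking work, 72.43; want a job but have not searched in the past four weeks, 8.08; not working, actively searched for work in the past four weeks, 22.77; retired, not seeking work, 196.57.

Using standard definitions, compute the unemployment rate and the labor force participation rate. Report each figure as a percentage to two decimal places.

Employed = 749.18 + 80.76 = 829.94 thousand.
Unemployed = 22.77 thousand.
Labor force = 829.94 + 22.77 = 852.71 thousand.
Not in labor force = 51.93 + 72.43 + 8.08 + 196.57 = 329.01 thousand (those not working and not actively searching are outside the labor force — including those who want a job but have given up searching).
Civilian working-age population = 852.71 + 329.01 = 1,181.72 thousand.
Unemployment rate = 22.77 / 852.71 = 2.67%.
Labor force participation rate = 852.71 / 1,181.72 = 72.16%.

Unemployment rate ≈ 2.67%; labor force participation rate ≈ 72.16%.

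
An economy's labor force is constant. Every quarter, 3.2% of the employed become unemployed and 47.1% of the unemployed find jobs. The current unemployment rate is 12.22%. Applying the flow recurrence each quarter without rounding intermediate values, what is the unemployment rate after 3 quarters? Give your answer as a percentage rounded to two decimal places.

Unemployment rate after three quarters ≈ 7.08%.

With a fixed labor force, u_{t+1} = u_t + s·(1−u_t) − f·u_t = u_t·(1−s−f) + s.
Here 1−s−f = 0.497 and s = 0.032.
u_1 = 0.122200 × 0.497 + 0.032 = 0.092733.
u_2 = 0.092733 × 0.497 + 0.032 = 0.078088.
u_3 = 0.078088 × 0.497 + 0.032 = 0.070810.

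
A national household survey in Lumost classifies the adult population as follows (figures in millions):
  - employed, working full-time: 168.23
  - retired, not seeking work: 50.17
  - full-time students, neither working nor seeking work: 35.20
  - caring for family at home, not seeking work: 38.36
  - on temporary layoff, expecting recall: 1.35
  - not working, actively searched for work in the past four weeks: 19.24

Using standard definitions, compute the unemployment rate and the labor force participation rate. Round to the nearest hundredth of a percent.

Unemployment rate ≈ 10.90%; labor force participation rate ≈ 60.41%.

Employed = 168.23 million.
Unemployed = 1.35 + 19.24 = 20.59 million (jobless and actively searching, or on temporary layoff).
Labor force = 168.23 + 20.59 = 188.82 million.
Not in labor force = 50.17 + 35.20 + 38.36 = 123.73 million (those not working and not actively searching are outside the labor force).
Civilian working-age population = 188.82 + 123.73 = 312.55 million.
Unemployment rate = 20.59 / 188.82 = 10.90%.
Labor force participation rate = 188.82 / 312.55 = 60.41%.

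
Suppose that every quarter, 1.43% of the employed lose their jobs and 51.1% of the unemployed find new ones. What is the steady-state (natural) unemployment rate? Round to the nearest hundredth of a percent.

At steady state the flows balance: s·E = f·U, so U/(E+U) = s/(s+f).
u* = 1.43 / (1.43 + 51.1) = 1.43 / 52.53 = 2.72%.

Steady-state unemployment rate ≈ 2.72%.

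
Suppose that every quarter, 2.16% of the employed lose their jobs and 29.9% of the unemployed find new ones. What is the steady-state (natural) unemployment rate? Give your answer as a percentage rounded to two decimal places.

Steady-state unemployment rate ≈ 6.74%.

At steady state the flows balance: s·E = f·U, so U/(E+U) = s/(s+f).
u* = 2.16 / (2.16 + 29.9) = 2.16 / 32.06 = 6.74%.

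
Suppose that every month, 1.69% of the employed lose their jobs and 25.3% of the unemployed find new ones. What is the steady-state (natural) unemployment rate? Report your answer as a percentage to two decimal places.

Steady-state unemployment rate ≈ 6.26%.

At steady state the flows balance: s·E = f·U, so U/(E+U) = s/(s+f).
u* = 1.69 / (1.69 + 25.3) = 1.69 / 26.99 = 6.26%.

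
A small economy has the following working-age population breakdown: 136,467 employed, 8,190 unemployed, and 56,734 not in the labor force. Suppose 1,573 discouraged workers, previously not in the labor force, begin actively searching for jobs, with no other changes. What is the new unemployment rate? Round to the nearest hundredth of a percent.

Initially, labor force = 136,467 + 8,190 = 144,657, so u = 8,190/144,657 = 5.66%.
After the change, unemployed and labor force both rise by 1,573 → E = 136,467, U = 9,763, labor force = 146,230.
New unemployment rate = 9,763 / 146,230 = 6.68%.

New unemployment rate ≈ 6.68%.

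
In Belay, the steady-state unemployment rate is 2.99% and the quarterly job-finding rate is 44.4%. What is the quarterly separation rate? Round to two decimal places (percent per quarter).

From u* = s/(s+f): s = u·f/(1−u).
s = 0.0299 × 44.4 / (1 − 0.0299) = 1.3276 / 0.9701 ≈ 1.37% per quarter.

Separation rate ≈ 1.37% per quarter.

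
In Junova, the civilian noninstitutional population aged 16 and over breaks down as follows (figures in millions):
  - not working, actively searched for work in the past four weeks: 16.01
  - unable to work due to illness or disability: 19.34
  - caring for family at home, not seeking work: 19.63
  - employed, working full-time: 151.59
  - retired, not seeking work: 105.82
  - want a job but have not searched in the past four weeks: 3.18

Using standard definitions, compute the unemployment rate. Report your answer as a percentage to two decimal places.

Unemployment rate ≈ 9.55%.

Employed = 151.59 million.
Unemployed = 16.01 million.
Labor force = 151.59 + 16.01 = 167.60 million.
Unemployment rate = 16.01 / 167.60 = 9.55%.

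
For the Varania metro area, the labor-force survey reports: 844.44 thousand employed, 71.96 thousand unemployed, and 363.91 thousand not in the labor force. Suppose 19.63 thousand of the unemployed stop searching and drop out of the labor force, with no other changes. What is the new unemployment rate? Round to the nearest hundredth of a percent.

New unemployment rate ≈ 5.84%.

Initially, labor force = 844.44 + 71.96 = 916.40 thousand, so u = 71.96/916.40 = 7.85%.
After the change, unemployed and labor force both fall by 19.63 → E = 844.44, U = 52.33, labor force = 896.77 thousand.
New unemployment rate = 52.33 / 896.77 = 5.84%.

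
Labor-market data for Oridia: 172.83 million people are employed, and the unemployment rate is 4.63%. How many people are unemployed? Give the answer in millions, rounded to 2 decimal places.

About 8.39 million are unemployed.

Let U be the number unemployed. The labor force is E + U, and U/(E+U) = 0.0463.
So U = 0.0463 × 172.83 / (1 − 0.0463) = 8.0020 / 0.9537 ≈ 8.39 million.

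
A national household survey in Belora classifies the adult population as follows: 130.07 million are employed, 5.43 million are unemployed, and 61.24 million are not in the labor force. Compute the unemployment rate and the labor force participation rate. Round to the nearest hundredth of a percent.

Labor force = employed + unemployed = 130.07 + 5.43 = 135.50 million.
Working-age population = 135.50 + 61.24 = 196.74 million.
Unemployment rate = 5.43 / 135.50 = 4.01%.
Labor force participation rate = 135.50 / 196.74 = 68.87%.

Unemployment rate ≈ 4.01%; labor force participation rate ≈ 68.87%.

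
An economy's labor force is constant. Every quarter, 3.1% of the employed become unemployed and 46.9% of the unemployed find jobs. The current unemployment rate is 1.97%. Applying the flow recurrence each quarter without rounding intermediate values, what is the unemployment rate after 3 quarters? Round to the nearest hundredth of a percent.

With a fixed labor force, u_{t+1} = u_t + s·(1−u_t) − f·u_t = u_t·(1−s−f) + s.
Here 1−s−f = 0.500 and s = 0.031.
u_1 = 0.019700 × 0.500 + 0.031 = 0.040850.
u_2 = 0.040850 × 0.500 + 0.031 = 0.051425.
u_3 = 0.051425 × 0.500 + 0.031 = 0.056712.

Unemployment rate after three quarters ≈ 5.67%.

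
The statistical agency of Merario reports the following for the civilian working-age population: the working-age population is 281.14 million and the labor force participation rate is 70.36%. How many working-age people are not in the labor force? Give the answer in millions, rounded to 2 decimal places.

About 83.33 million are not in the labor force.

Share not in the labor force = 1 − 0.7036 = 0.2964.
Not in labor force = 0.2964 × 281.14 ≈ 83.33 million.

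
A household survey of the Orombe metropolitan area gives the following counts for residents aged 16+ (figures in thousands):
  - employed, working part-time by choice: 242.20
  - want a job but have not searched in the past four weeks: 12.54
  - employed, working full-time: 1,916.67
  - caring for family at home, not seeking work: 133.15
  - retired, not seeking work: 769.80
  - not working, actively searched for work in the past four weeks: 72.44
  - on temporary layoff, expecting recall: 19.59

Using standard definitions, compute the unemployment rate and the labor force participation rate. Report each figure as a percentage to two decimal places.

Employed = 242.20 + 1,916.67 = 2,158.87 thousand.
Unemployed = 72.44 + 19.59 = 92.03 thousand (jobless and actively searching, or on temporary layoff).
Labor force = 2,158.87 + 92.03 = 2,250.90 thousand.
Not in labor force = 12.54 + 133.15 + 769.80 = 915.49 thousand (those not working and not actively searching are outside the labor force — including those who want a job but have given up searching).
Civilian working-age population = 2,250.90 + 915.49 = 3,166.39 thousand.
Unemployment rate = 92.03 / 2,250.90 = 4.09%.
Labor force participation rate = 2,250.90 / 3,166.39 = 71.09%.

Unemployment rate ≈ 4.09%; labor force participation rate ≈ 71.09%.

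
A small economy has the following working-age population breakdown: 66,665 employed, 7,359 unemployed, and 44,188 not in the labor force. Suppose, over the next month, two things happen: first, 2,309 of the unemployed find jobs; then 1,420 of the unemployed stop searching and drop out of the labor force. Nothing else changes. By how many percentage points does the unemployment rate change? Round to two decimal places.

The unemployment rate changes by −4.94 percentage points.

Initially, labor force = 66,665 + 7,359 = 74,024, so u = 7,359/74,024 = 9.94%.
After the first change, unemployed falls and employed rises by 2,309; labor force unchanged → E = 68,974, U = 5,050, labor force = 74,024.
After the second change, unemployed and labor force both fall by 1,420 → E = 68,974, U = 3,630, labor force = 72,604.
New unemployment rate = 3,630 / 72,604 = 5.00%.
Change = 5.00% − 9.94% = −4.94 percentage points.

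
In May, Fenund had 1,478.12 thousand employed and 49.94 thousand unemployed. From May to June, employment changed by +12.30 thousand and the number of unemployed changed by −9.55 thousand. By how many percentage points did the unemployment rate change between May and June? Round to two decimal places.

The unemployment rate changed by −0.63 percentage points.

May: labor force = 1,478.12 + 49.94 = 1,528.06; u = 49.94/1,528.06 = 3.27%.
June: labor force = 1,490.42 + 40.39 = 1,530.81; u = 40.39/1,530.81 = 2.64%.
Change = 2.64% − 3.27% = −0.63 pp.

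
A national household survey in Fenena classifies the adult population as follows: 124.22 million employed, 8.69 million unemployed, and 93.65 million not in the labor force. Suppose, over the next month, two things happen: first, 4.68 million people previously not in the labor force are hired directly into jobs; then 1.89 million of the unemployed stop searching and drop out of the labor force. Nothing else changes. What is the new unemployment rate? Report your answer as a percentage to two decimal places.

Initially, labor force = 124.22 + 8.69 = 132.91 million, so u = 8.69/132.91 = 6.54%.
After the first change, employed and labor force both rise by 4.68; unemployed unchanged → E = 128.90, U = 8.69, labor force = 137.59 million.
After the second change, unemployed and labor force both fall by 1.89 → E = 128.90, U = 6.80, labor force = 135.70 million.
New unemployment rate = 6.80 / 135.70 = 5.01%.

New unemployment rate ≈ 5.01%.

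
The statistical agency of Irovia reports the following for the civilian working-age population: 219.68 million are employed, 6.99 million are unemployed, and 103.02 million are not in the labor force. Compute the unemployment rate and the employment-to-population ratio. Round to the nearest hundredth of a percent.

Unemployment rate ≈ 3.08%; employment-population ratio ≈ 66.63%.

Labor force = employed + unemployed = 219.68 + 6.99 = 226.67 million.
Working-age population = 226.67 + 103.02 = 329.69 million.
Unemployment rate = 6.99 / 226.67 = 3.08%.
Employment-population ratio = 219.68 / 329.69 = 66.63%.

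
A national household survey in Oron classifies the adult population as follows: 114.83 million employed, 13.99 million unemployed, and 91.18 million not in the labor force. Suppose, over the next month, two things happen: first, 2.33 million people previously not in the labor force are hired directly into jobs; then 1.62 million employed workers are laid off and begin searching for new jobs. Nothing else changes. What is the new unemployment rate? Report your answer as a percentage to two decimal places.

Initially, labor force = 114.83 + 13.99 = 128.82 million, so u = 13.99/128.82 = 10.86%.
After the first change, employed and labor force both rise by 2.33; unemployed unchanged → E = 117.16, U = 13.99, labor force = 131.15 million.
After the second change, employed falls and unemployed rises by 1.62; labor force unchanged → E = 115.54, U = 15.61, labor force = 131.15 million.
New unemployment rate = 15.61 / 131.15 = 11.90%.

New unemployment rate ≈ 11.90%.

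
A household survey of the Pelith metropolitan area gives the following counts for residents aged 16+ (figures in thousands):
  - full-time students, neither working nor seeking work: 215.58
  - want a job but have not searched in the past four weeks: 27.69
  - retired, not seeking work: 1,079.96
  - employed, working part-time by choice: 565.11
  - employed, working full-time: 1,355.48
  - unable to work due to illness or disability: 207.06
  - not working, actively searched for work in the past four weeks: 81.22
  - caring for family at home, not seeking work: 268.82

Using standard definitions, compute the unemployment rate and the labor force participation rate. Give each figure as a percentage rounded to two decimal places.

Unemployment rate ≈ 4.06%; labor force participation rate ≈ 52.67%.

Employed = 565.11 + 1,355.48 = 1,920.59 thousand.
Unemployed = 81.22 thousand.
Labor force = 1,920.59 + 81.22 = 2,001.81 thousand.
Not in labor force = 215.58 + 27.69 + 1,079.96 + 207.06 + 268.82 = 1,799.11 thousand (those not working and not actively searching are outside the labor force — including those who want a job but have given up searching).
Civilian working-age population = 2,001.81 + 1,799.11 = 3,800.92 thousand.
Unemployment rate = 81.22 / 2,001.81 = 4.06%.
Labor force participation rate = 2,001.81 / 3,800.92 = 52.67%.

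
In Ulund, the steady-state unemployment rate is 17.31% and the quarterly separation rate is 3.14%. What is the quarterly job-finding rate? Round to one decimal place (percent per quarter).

Job-finding rate ≈ 15.0% per quarter.

From u* = s/(s+f): f = s·(1−u)/u.
f = 3.14 × (1 − 0.1731) / 0.1731 = 2.5965 / 0.1731 ≈ 15.0% per quarter.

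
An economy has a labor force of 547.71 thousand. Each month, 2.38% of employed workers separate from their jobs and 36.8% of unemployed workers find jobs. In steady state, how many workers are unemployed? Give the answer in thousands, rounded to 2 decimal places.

Steady-state unemployment rate u* = s/(s+f) = 2.38/(2.38+36.8) = 0.060745.
Unemployed = u* × labor force = 0.060745 × 547.71 ≈ 33.27 thousand.

About 33.27 thousand are unemployed in steady state.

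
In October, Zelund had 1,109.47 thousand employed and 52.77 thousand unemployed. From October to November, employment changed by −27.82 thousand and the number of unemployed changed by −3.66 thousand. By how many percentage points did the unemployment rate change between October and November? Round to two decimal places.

The unemployment rate changed by −0.20 percentage points.

October: labor force = 1,109.47 + 52.77 = 1,162.24; u = 52.77/1,162.24 = 4.54%.
November: labor force = 1,081.65 + 49.11 = 1,130.76; u = 49.11/1,130.76 = 4.34%.
Change = 4.34% − 4.54% = −0.20 pp.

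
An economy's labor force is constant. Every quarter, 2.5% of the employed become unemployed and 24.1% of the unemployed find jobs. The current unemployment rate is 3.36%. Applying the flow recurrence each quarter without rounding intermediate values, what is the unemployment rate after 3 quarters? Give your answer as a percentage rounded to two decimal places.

Unemployment rate after three quarters ≈ 7.01%.

With a fixed labor force, u_{t+1} = u_t + s·(1−u_t) − f·u_t = u_t·(1−s−f) + s.
Here 1−s−f = 0.734 and s = 0.025.
u_1 = 0.033600 × 0.734 + 0.025 = 0.049662.
u_2 = 0.049662 × 0.734 + 0.025 = 0.061452.
u_3 = 0.061452 × 0.734 + 0.025 = 0.070106.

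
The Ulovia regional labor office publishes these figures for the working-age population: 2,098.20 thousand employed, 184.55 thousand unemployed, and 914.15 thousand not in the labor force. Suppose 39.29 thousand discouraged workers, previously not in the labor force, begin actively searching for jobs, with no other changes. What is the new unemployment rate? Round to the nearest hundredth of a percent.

New unemployment rate ≈ 9.64%.

Initially, labor force = 2,098.20 + 184.55 = 2,282.75 thousand, so u = 184.55/2,282.75 = 8.08%.
After the change, unemployed and labor force both rise by 39.29 → E = 2,098.20, U = 223.84, labor force = 2,322.04 thousand.
New unemployment rate = 223.84 / 2,322.04 = 9.64%.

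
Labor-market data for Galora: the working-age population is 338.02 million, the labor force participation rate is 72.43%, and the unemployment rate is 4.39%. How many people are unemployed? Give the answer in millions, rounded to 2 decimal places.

About 10.75 million are unemployed.

Labor force = 0.7243 × 338.02 = 244.83 million.
Unemployed = 0.0439 × 244.83 ≈ 10.75 million.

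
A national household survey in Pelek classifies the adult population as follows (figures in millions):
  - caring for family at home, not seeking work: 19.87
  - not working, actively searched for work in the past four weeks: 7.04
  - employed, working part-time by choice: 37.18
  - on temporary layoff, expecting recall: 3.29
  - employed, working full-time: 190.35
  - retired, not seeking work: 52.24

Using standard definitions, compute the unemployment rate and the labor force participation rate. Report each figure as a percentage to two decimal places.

Employed = 37.18 + 190.35 = 227.53 million.
Unemployed = 7.04 + 3.29 = 10.33 million (jobless and actively searching, or on temporary layoff).
Labor force = 227.53 + 10.33 = 237.86 million.
Not in labor force = 19.87 + 52.24 = 72.11 million (those not working and not actively searching are outside the labor force).
Civilian working-age population = 237.86 + 72.11 = 309.97 million.
Unemployment rate = 10.33 / 237.86 = 4.34%.
Labor force participation rate = 237.86 / 309.97 = 76.74%.

Unemployment rate ≈ 4.34%; labor force participation rate ≈ 76.74%.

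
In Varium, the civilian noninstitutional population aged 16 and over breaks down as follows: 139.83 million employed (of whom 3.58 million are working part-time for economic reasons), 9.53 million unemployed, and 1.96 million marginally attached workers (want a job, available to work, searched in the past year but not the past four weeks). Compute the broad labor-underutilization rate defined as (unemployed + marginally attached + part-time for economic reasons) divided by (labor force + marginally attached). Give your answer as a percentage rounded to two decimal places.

Broad underutilization rate ≈ 9.96%.

Labor force = 139.83 + 9.53 = 149.36 million.
Numerator = 9.53 + 1.96 + 3.58 = 15.07 million.
Denominator = 149.36 + 1.96 = 151.32 million.
Broad rate = 15.07 / 151.32 = 9.96%.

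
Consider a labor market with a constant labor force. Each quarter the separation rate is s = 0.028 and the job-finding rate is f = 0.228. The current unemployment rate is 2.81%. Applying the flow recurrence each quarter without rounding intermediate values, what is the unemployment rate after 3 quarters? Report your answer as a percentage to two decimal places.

Unemployment rate after three quarters ≈ 7.59%.

With a fixed labor force, u_{t+1} = u_t + s·(1−u_t) − f·u_t = u_t·(1−s−f) + s.
Here 1−s−f = 0.744 and s = 0.028.
u_1 = 0.028100 × 0.744 + 0.028 = 0.048906.
u_2 = 0.048906 × 0.744 + 0.028 = 0.064386.
u_3 = 0.064386 × 0.744 + 0.028 = 0.075903.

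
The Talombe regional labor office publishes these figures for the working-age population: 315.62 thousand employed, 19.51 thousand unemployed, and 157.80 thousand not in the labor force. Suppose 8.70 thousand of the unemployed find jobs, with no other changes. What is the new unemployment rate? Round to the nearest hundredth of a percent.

New unemployment rate ≈ 3.23%.

Initially, labor force = 315.62 + 19.51 = 335.13 thousand, so u = 19.51/335.13 = 5.82%.
After the change, unemployed falls and employed rises by 8.70; labor force unchanged → E = 324.32, U = 10.81, labor force = 335.13 thousand.
New unemployment rate = 10.81 / 335.13 = 3.23%.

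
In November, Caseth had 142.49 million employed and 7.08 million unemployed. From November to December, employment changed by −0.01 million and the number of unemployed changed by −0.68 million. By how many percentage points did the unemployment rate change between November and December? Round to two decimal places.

The unemployment rate changed by −0.43 percentage points.

November: labor force = 142.49 + 7.08 = 149.57; u = 7.08/149.57 = 4.73%.
December: labor force = 142.48 + 6.40 = 148.88; u = 6.40/148.88 = 4.30%.
Change = 4.30% − 4.73% = −0.43 pp.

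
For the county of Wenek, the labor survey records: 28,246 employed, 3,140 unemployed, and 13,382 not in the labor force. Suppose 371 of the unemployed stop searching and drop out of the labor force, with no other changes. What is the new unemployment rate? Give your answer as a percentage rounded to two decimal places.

New unemployment rate ≈ 8.93%.

Initially, labor force = 28,246 + 3,140 = 31,386, so u = 3,140/31,386 = 10.00%.
After the change, unemployed and labor force both fall by 371 → E = 28,246, U = 2,769, labor force = 31,015.
New unemployment rate = 2,769 / 31,015 = 8.93%.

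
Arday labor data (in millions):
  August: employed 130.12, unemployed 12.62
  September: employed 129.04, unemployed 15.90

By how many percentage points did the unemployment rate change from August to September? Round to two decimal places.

August: labor force = 130.12 + 12.62 = 142.74; u = 12.62/142.74 = 8.84%.
September: labor force = 129.04 + 15.90 = 144.94; u = 15.90/144.94 = 10.97%.
Change = 10.97% − 8.84% = +2.13 pp.

The unemployment rate changed by +2.13 percentage points.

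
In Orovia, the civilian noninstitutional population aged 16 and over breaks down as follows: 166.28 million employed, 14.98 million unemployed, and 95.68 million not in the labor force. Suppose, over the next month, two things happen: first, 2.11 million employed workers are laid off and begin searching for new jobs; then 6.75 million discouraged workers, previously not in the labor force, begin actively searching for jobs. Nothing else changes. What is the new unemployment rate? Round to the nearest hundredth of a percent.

New unemployment rate ≈ 12.68%.

Initially, labor force = 166.28 + 14.98 = 181.26 million, so u = 14.98/181.26 = 8.26%.
After the first change, employed falls and unemployed rises by 2.11; labor force unchanged → E = 164.17, U = 17.09, labor force = 181.26 million.
After the second change, unemployed and labor force both rise by 6.75 → E = 164.17, U = 23.84, labor force = 188.01 million.
New unemployment rate = 23.84 / 188.01 = 12.68%.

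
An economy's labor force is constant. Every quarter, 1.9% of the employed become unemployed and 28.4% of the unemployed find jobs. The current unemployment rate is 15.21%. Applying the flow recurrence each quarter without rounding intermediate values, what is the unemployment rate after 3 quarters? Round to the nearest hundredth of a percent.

With a fixed labor force, u_{t+1} = u_t + s·(1−u_t) − f·u_t = u_t·(1−s−f) + s.
Here 1−s−f = 0.697 and s = 0.019.
u_1 = 0.152100 × 0.697 + 0.019 = 0.125014.
u_2 = 0.125014 × 0.697 + 0.019 = 0.106135.
u_3 = 0.106135 × 0.697 + 0.019 = 0.092976.

Unemployment rate after three quarters ≈ 9.30%.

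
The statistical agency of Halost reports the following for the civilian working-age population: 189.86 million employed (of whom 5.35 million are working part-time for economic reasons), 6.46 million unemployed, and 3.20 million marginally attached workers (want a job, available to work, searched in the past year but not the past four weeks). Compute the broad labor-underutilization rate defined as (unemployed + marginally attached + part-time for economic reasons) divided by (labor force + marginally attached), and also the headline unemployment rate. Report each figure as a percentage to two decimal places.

Broad underutilization rate ≈ 7.52%; headline unemployment rate ≈ 3.29%.

Labor force = 189.86 + 6.46 = 196.32 million.
Numerator = 6.46 + 3.20 + 5.35 = 15.01 million.
Denominator = 196.32 + 3.20 = 199.52 million.
Broad rate = 15.01 / 199.52 = 7.52%.
Headline unemployment rate = 6.46 / 196.32 = 3.29%.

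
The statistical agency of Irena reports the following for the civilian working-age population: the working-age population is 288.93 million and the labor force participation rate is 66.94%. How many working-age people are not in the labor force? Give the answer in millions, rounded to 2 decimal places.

About 95.52 million are not in the labor force.

Share not in the labor force = 1 − 0.6694 = 0.3306.
Not in labor force = 0.3306 × 288.93 ≈ 95.52 million.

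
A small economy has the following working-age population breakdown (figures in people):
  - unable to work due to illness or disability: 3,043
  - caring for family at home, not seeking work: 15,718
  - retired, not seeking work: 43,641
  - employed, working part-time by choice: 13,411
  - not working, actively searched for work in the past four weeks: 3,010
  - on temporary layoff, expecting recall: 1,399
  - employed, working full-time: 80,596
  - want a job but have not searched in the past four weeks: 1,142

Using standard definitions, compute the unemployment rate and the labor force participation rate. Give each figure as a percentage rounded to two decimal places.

Unemployment rate ≈ 4.48%; labor force participation rate ≈ 60.77%.

Employed = 13,411 + 80,596 = 94,007.
Unemployed = 3,010 + 1,399 = 4,409 (jobless and actively searching, or on temporary layoff).
Labor force = 94,007 + 4,409 = 98,416.
Not in labor force = 3,043 + 15,718 + 43,641 + 1,142 = 63,544 (those not working and not actively searching are outside the labor force — including those who want a job but have given up searching).
Civilian working-age population = 98,416 + 63,544 = 161,960.
Unemployment rate = 4,409 / 98,416 = 4.48%.
Labor force participation rate = 98,416 / 161,960 = 60.77%.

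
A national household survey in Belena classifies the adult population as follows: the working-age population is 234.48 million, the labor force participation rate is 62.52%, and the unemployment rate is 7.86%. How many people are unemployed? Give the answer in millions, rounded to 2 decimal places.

About 11.52 million are unemployed.

Labor force = 0.6252 × 234.48 = 146.60 million.
Unemployed = 0.0786 × 146.60 ≈ 11.52 million.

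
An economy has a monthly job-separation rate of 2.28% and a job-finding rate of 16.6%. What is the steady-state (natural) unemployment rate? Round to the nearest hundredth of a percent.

Steady-state unemployment rate ≈ 12.08%.

At steady state the flows balance: s·E = f·U, so U/(E+U) = s/(s+f).
u* = 2.28 / (2.28 + 16.6) = 2.28 / 18.88 = 12.08%.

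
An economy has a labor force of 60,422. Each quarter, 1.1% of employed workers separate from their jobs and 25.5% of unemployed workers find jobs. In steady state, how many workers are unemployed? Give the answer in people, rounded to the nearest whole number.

Steady-state unemployment rate u* = s/(s+f) = 1.1/(1.1+25.5) = 0.041353.
Unemployed = u* × labor force = 0.041353 × 60,422 ≈ 2,499.

About 2,499 are unemployed in steady state.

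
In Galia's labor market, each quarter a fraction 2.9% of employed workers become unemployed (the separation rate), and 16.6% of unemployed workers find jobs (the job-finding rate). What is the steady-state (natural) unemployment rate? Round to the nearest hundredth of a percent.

Steady-state unemployment rate ≈ 14.87%.

At steady state the flows balance: s·E = f·U, so U/(E+U) = s/(s+f).
u* = 2.9 / (2.9 + 16.6) = 2.9 / 19.50 = 14.87%.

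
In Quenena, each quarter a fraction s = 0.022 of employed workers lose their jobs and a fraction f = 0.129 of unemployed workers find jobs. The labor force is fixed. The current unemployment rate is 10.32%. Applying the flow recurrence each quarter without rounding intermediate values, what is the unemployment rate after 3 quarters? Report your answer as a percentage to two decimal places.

With a fixed labor force, u_{t+1} = u_t + s·(1−u_t) − f·u_t = u_t·(1−s−f) + s.
Here 1−s−f = 0.849 and s = 0.022.
u_1 = 0.103200 × 0.849 + 0.022 = 0.109617.
u_2 = 0.109617 × 0.849 + 0.022 = 0.115065.
u_3 = 0.115065 × 0.849 + 0.022 = 0.119690.

Unemployment rate after three quarters ≈ 11.97%.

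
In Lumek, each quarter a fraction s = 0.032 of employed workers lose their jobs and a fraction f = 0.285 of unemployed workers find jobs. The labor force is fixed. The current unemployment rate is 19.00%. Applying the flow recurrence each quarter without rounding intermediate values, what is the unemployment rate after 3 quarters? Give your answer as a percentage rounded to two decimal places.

With a fixed labor force, u_{t+1} = u_t + s·(1−u_t) − f·u_t = u_t·(1−s−f) + s.
Here 1−s−f = 0.683 and s = 0.032.
u_1 = 0.190000 × 0.683 + 0.032 = 0.161770.
u_2 = 0.161770 × 0.683 + 0.032 = 0.142489.
u_3 = 0.142489 × 0.683 + 0.032 = 0.129320.

Unemployment rate after three quarters ≈ 12.93%.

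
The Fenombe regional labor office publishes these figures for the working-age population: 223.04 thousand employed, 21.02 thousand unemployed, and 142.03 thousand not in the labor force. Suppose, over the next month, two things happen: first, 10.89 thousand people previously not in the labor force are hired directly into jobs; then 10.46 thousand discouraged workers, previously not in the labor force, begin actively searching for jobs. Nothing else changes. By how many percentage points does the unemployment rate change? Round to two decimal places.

The unemployment rate changes by +3.25 percentage points.

Initially, labor force = 223.04 + 21.02 = 244.06 thousand, so u = 21.02/244.06 = 8.61%.
After the first change, employed and labor force both rise by 10.89; unemployed unchanged → E = 233.93, U = 21.02, labor force = 254.95 thousand.
After the second change, unemployed and labor force both rise by 10.46 → E = 233.93, U = 31.48, labor force = 265.41 thousand.
New unemployment rate = 31.48 / 265.41 = 11.86%.
Change = 11.86% − 8.61% = +3.25 percentage points.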